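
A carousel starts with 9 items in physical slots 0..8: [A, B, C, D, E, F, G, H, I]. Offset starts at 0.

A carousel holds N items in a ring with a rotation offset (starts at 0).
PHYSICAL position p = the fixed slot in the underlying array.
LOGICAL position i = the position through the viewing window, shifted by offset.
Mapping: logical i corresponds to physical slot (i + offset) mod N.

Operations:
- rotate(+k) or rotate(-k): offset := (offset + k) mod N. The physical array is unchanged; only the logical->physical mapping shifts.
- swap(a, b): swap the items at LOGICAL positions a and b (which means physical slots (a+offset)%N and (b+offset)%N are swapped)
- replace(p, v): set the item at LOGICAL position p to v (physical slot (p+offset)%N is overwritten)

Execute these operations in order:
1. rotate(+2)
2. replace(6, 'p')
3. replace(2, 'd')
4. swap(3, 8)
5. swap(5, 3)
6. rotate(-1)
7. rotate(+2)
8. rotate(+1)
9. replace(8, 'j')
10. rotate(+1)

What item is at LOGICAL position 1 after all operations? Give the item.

After op 1 (rotate(+2)): offset=2, physical=[A,B,C,D,E,F,G,H,I], logical=[C,D,E,F,G,H,I,A,B]
After op 2 (replace(6, 'p')): offset=2, physical=[A,B,C,D,E,F,G,H,p], logical=[C,D,E,F,G,H,p,A,B]
After op 3 (replace(2, 'd')): offset=2, physical=[A,B,C,D,d,F,G,H,p], logical=[C,D,d,F,G,H,p,A,B]
After op 4 (swap(3, 8)): offset=2, physical=[A,F,C,D,d,B,G,H,p], logical=[C,D,d,B,G,H,p,A,F]
After op 5 (swap(5, 3)): offset=2, physical=[A,F,C,D,d,H,G,B,p], logical=[C,D,d,H,G,B,p,A,F]
After op 6 (rotate(-1)): offset=1, physical=[A,F,C,D,d,H,G,B,p], logical=[F,C,D,d,H,G,B,p,A]
After op 7 (rotate(+2)): offset=3, physical=[A,F,C,D,d,H,G,B,p], logical=[D,d,H,G,B,p,A,F,C]
After op 8 (rotate(+1)): offset=4, physical=[A,F,C,D,d,H,G,B,p], logical=[d,H,G,B,p,A,F,C,D]
After op 9 (replace(8, 'j')): offset=4, physical=[A,F,C,j,d,H,G,B,p], logical=[d,H,G,B,p,A,F,C,j]
After op 10 (rotate(+1)): offset=5, physical=[A,F,C,j,d,H,G,B,p], logical=[H,G,B,p,A,F,C,j,d]

Answer: G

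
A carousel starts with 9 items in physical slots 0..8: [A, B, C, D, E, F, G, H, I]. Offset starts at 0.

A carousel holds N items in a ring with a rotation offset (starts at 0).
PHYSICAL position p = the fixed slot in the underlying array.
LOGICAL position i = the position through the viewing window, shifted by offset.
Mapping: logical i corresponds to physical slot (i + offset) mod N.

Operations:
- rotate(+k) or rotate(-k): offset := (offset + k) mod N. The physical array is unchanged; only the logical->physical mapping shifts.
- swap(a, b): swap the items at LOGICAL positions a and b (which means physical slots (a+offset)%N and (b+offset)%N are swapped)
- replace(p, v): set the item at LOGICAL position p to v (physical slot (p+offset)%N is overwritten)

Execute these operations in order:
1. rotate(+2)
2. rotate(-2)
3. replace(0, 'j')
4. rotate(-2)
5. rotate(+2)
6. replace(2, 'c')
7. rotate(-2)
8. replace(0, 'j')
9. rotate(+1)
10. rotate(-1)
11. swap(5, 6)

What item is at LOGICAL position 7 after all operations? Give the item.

After op 1 (rotate(+2)): offset=2, physical=[A,B,C,D,E,F,G,H,I], logical=[C,D,E,F,G,H,I,A,B]
After op 2 (rotate(-2)): offset=0, physical=[A,B,C,D,E,F,G,H,I], logical=[A,B,C,D,E,F,G,H,I]
After op 3 (replace(0, 'j')): offset=0, physical=[j,B,C,D,E,F,G,H,I], logical=[j,B,C,D,E,F,G,H,I]
After op 4 (rotate(-2)): offset=7, physical=[j,B,C,D,E,F,G,H,I], logical=[H,I,j,B,C,D,E,F,G]
After op 5 (rotate(+2)): offset=0, physical=[j,B,C,D,E,F,G,H,I], logical=[j,B,C,D,E,F,G,H,I]
After op 6 (replace(2, 'c')): offset=0, physical=[j,B,c,D,E,F,G,H,I], logical=[j,B,c,D,E,F,G,H,I]
After op 7 (rotate(-2)): offset=7, physical=[j,B,c,D,E,F,G,H,I], logical=[H,I,j,B,c,D,E,F,G]
After op 8 (replace(0, 'j')): offset=7, physical=[j,B,c,D,E,F,G,j,I], logical=[j,I,j,B,c,D,E,F,G]
After op 9 (rotate(+1)): offset=8, physical=[j,B,c,D,E,F,G,j,I], logical=[I,j,B,c,D,E,F,G,j]
After op 10 (rotate(-1)): offset=7, physical=[j,B,c,D,E,F,G,j,I], logical=[j,I,j,B,c,D,E,F,G]
After op 11 (swap(5, 6)): offset=7, physical=[j,B,c,E,D,F,G,j,I], logical=[j,I,j,B,c,E,D,F,G]

Answer: F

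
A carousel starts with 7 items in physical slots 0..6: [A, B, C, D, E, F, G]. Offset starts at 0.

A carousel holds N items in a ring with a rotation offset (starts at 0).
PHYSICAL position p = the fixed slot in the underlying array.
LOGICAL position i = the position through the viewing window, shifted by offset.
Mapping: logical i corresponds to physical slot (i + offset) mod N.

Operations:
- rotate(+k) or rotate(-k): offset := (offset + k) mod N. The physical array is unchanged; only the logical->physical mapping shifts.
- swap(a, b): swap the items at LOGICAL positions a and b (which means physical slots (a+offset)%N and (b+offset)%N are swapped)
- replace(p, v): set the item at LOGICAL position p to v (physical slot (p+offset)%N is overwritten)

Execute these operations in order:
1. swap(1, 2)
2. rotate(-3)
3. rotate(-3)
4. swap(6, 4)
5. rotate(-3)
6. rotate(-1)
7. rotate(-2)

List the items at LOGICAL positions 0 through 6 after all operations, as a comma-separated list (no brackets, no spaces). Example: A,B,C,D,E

After op 1 (swap(1, 2)): offset=0, physical=[A,C,B,D,E,F,G], logical=[A,C,B,D,E,F,G]
After op 2 (rotate(-3)): offset=4, physical=[A,C,B,D,E,F,G], logical=[E,F,G,A,C,B,D]
After op 3 (rotate(-3)): offset=1, physical=[A,C,B,D,E,F,G], logical=[C,B,D,E,F,G,A]
After op 4 (swap(6, 4)): offset=1, physical=[F,C,B,D,E,A,G], logical=[C,B,D,E,A,G,F]
After op 5 (rotate(-3)): offset=5, physical=[F,C,B,D,E,A,G], logical=[A,G,F,C,B,D,E]
After op 6 (rotate(-1)): offset=4, physical=[F,C,B,D,E,A,G], logical=[E,A,G,F,C,B,D]
After op 7 (rotate(-2)): offset=2, physical=[F,C,B,D,E,A,G], logical=[B,D,E,A,G,F,C]

Answer: B,D,E,A,G,F,C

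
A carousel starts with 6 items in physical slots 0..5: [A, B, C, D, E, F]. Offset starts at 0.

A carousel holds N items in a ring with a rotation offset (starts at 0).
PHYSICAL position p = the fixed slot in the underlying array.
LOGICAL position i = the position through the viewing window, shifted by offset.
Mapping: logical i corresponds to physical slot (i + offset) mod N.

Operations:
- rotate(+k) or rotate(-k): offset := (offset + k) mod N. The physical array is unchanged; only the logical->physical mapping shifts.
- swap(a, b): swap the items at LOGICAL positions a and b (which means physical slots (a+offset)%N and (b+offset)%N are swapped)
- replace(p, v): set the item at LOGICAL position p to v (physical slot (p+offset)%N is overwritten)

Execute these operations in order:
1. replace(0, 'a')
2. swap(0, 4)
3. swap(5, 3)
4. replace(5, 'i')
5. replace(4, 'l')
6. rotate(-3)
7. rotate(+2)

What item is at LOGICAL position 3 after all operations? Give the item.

After op 1 (replace(0, 'a')): offset=0, physical=[a,B,C,D,E,F], logical=[a,B,C,D,E,F]
After op 2 (swap(0, 4)): offset=0, physical=[E,B,C,D,a,F], logical=[E,B,C,D,a,F]
After op 3 (swap(5, 3)): offset=0, physical=[E,B,C,F,a,D], logical=[E,B,C,F,a,D]
After op 4 (replace(5, 'i')): offset=0, physical=[E,B,C,F,a,i], logical=[E,B,C,F,a,i]
After op 5 (replace(4, 'l')): offset=0, physical=[E,B,C,F,l,i], logical=[E,B,C,F,l,i]
After op 6 (rotate(-3)): offset=3, physical=[E,B,C,F,l,i], logical=[F,l,i,E,B,C]
After op 7 (rotate(+2)): offset=5, physical=[E,B,C,F,l,i], logical=[i,E,B,C,F,l]

Answer: C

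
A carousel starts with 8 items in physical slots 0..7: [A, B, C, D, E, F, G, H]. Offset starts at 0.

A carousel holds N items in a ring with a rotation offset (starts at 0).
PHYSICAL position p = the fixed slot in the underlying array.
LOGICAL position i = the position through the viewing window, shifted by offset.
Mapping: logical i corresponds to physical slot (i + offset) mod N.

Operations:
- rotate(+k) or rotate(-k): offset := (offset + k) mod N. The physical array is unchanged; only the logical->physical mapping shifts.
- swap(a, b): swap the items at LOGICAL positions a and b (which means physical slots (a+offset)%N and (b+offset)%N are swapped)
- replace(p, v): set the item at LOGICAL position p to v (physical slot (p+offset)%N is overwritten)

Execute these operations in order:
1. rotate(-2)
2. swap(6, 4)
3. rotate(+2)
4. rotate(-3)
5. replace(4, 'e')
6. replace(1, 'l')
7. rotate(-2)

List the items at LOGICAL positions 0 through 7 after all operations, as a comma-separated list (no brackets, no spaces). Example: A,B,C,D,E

After op 1 (rotate(-2)): offset=6, physical=[A,B,C,D,E,F,G,H], logical=[G,H,A,B,C,D,E,F]
After op 2 (swap(6, 4)): offset=6, physical=[A,B,E,D,C,F,G,H], logical=[G,H,A,B,E,D,C,F]
After op 3 (rotate(+2)): offset=0, physical=[A,B,E,D,C,F,G,H], logical=[A,B,E,D,C,F,G,H]
After op 4 (rotate(-3)): offset=5, physical=[A,B,E,D,C,F,G,H], logical=[F,G,H,A,B,E,D,C]
After op 5 (replace(4, 'e')): offset=5, physical=[A,e,E,D,C,F,G,H], logical=[F,G,H,A,e,E,D,C]
After op 6 (replace(1, 'l')): offset=5, physical=[A,e,E,D,C,F,l,H], logical=[F,l,H,A,e,E,D,C]
After op 7 (rotate(-2)): offset=3, physical=[A,e,E,D,C,F,l,H], logical=[D,C,F,l,H,A,e,E]

Answer: D,C,F,l,H,A,e,E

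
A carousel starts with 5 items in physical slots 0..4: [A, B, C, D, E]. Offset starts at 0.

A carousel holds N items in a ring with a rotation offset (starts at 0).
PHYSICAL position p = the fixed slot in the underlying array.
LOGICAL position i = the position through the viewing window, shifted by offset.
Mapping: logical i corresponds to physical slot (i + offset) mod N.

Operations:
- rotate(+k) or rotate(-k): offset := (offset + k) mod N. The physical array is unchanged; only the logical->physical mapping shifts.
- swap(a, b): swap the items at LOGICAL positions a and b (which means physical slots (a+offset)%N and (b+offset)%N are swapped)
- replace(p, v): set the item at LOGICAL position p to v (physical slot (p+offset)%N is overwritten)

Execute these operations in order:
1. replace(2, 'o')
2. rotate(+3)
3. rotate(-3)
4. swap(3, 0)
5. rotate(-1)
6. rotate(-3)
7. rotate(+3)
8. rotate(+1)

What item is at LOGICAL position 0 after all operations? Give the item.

After op 1 (replace(2, 'o')): offset=0, physical=[A,B,o,D,E], logical=[A,B,o,D,E]
After op 2 (rotate(+3)): offset=3, physical=[A,B,o,D,E], logical=[D,E,A,B,o]
After op 3 (rotate(-3)): offset=0, physical=[A,B,o,D,E], logical=[A,B,o,D,E]
After op 4 (swap(3, 0)): offset=0, physical=[D,B,o,A,E], logical=[D,B,o,A,E]
After op 5 (rotate(-1)): offset=4, physical=[D,B,o,A,E], logical=[E,D,B,o,A]
After op 6 (rotate(-3)): offset=1, physical=[D,B,o,A,E], logical=[B,o,A,E,D]
After op 7 (rotate(+3)): offset=4, physical=[D,B,o,A,E], logical=[E,D,B,o,A]
After op 8 (rotate(+1)): offset=0, physical=[D,B,o,A,E], logical=[D,B,o,A,E]

Answer: D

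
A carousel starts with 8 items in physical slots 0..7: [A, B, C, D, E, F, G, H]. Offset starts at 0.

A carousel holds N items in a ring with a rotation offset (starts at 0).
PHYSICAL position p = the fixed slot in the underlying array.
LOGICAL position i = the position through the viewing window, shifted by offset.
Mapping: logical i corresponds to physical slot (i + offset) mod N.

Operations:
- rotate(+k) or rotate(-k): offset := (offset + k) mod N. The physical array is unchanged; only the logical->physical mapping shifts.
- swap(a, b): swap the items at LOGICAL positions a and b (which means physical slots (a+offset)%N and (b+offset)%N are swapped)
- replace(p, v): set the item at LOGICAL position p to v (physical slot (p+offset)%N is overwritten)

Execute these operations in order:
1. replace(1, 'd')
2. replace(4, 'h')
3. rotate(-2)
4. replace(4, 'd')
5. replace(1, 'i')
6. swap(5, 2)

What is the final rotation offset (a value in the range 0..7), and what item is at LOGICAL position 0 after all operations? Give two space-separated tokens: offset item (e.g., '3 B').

After op 1 (replace(1, 'd')): offset=0, physical=[A,d,C,D,E,F,G,H], logical=[A,d,C,D,E,F,G,H]
After op 2 (replace(4, 'h')): offset=0, physical=[A,d,C,D,h,F,G,H], logical=[A,d,C,D,h,F,G,H]
After op 3 (rotate(-2)): offset=6, physical=[A,d,C,D,h,F,G,H], logical=[G,H,A,d,C,D,h,F]
After op 4 (replace(4, 'd')): offset=6, physical=[A,d,d,D,h,F,G,H], logical=[G,H,A,d,d,D,h,F]
After op 5 (replace(1, 'i')): offset=6, physical=[A,d,d,D,h,F,G,i], logical=[G,i,A,d,d,D,h,F]
After op 6 (swap(5, 2)): offset=6, physical=[D,d,d,A,h,F,G,i], logical=[G,i,D,d,d,A,h,F]

Answer: 6 G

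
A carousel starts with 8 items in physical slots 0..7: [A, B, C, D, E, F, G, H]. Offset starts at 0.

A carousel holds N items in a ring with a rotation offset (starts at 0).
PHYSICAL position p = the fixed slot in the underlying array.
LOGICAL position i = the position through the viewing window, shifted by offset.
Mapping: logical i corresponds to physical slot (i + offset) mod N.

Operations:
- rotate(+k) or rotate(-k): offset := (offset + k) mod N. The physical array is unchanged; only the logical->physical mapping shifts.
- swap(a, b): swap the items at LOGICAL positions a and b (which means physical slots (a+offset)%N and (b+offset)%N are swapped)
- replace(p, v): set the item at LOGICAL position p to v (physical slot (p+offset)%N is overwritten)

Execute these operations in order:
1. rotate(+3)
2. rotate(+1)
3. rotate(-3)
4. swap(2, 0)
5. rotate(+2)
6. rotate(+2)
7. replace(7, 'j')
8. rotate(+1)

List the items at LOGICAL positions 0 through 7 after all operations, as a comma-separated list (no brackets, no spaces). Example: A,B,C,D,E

Answer: G,H,A,D,C,B,j,F

Derivation:
After op 1 (rotate(+3)): offset=3, physical=[A,B,C,D,E,F,G,H], logical=[D,E,F,G,H,A,B,C]
After op 2 (rotate(+1)): offset=4, physical=[A,B,C,D,E,F,G,H], logical=[E,F,G,H,A,B,C,D]
After op 3 (rotate(-3)): offset=1, physical=[A,B,C,D,E,F,G,H], logical=[B,C,D,E,F,G,H,A]
After op 4 (swap(2, 0)): offset=1, physical=[A,D,C,B,E,F,G,H], logical=[D,C,B,E,F,G,H,A]
After op 5 (rotate(+2)): offset=3, physical=[A,D,C,B,E,F,G,H], logical=[B,E,F,G,H,A,D,C]
After op 6 (rotate(+2)): offset=5, physical=[A,D,C,B,E,F,G,H], logical=[F,G,H,A,D,C,B,E]
After op 7 (replace(7, 'j')): offset=5, physical=[A,D,C,B,j,F,G,H], logical=[F,G,H,A,D,C,B,j]
After op 8 (rotate(+1)): offset=6, physical=[A,D,C,B,j,F,G,H], logical=[G,H,A,D,C,B,j,F]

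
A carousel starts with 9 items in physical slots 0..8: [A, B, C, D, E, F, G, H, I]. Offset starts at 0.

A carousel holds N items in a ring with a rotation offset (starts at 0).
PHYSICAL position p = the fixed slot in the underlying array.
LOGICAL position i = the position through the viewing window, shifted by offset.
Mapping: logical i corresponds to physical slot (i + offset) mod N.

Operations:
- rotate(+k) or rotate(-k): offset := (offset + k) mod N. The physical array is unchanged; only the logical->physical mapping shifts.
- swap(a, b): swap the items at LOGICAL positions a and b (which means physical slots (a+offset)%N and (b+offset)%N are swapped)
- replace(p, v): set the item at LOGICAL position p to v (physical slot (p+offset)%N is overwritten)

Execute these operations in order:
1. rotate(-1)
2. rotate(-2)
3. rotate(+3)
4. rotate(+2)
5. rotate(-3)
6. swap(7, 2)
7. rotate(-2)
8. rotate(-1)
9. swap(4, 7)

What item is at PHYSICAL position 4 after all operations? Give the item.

After op 1 (rotate(-1)): offset=8, physical=[A,B,C,D,E,F,G,H,I], logical=[I,A,B,C,D,E,F,G,H]
After op 2 (rotate(-2)): offset=6, physical=[A,B,C,D,E,F,G,H,I], logical=[G,H,I,A,B,C,D,E,F]
After op 3 (rotate(+3)): offset=0, physical=[A,B,C,D,E,F,G,H,I], logical=[A,B,C,D,E,F,G,H,I]
After op 4 (rotate(+2)): offset=2, physical=[A,B,C,D,E,F,G,H,I], logical=[C,D,E,F,G,H,I,A,B]
After op 5 (rotate(-3)): offset=8, physical=[A,B,C,D,E,F,G,H,I], logical=[I,A,B,C,D,E,F,G,H]
After op 6 (swap(7, 2)): offset=8, physical=[A,G,C,D,E,F,B,H,I], logical=[I,A,G,C,D,E,F,B,H]
After op 7 (rotate(-2)): offset=6, physical=[A,G,C,D,E,F,B,H,I], logical=[B,H,I,A,G,C,D,E,F]
After op 8 (rotate(-1)): offset=5, physical=[A,G,C,D,E,F,B,H,I], logical=[F,B,H,I,A,G,C,D,E]
After op 9 (swap(4, 7)): offset=5, physical=[D,G,C,A,E,F,B,H,I], logical=[F,B,H,I,D,G,C,A,E]

Answer: E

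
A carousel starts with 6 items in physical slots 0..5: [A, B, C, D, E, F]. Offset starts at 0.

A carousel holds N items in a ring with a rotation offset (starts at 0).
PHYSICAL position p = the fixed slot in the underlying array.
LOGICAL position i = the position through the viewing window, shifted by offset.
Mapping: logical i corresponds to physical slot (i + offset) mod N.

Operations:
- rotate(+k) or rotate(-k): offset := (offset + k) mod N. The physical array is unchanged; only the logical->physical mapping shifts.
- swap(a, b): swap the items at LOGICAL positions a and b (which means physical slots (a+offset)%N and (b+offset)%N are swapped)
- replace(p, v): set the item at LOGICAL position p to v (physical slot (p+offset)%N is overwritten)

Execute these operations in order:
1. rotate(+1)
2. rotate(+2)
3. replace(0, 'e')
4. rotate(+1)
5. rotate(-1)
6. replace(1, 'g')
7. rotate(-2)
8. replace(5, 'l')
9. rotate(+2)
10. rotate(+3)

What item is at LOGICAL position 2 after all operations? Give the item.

After op 1 (rotate(+1)): offset=1, physical=[A,B,C,D,E,F], logical=[B,C,D,E,F,A]
After op 2 (rotate(+2)): offset=3, physical=[A,B,C,D,E,F], logical=[D,E,F,A,B,C]
After op 3 (replace(0, 'e')): offset=3, physical=[A,B,C,e,E,F], logical=[e,E,F,A,B,C]
After op 4 (rotate(+1)): offset=4, physical=[A,B,C,e,E,F], logical=[E,F,A,B,C,e]
After op 5 (rotate(-1)): offset=3, physical=[A,B,C,e,E,F], logical=[e,E,F,A,B,C]
After op 6 (replace(1, 'g')): offset=3, physical=[A,B,C,e,g,F], logical=[e,g,F,A,B,C]
After op 7 (rotate(-2)): offset=1, physical=[A,B,C,e,g,F], logical=[B,C,e,g,F,A]
After op 8 (replace(5, 'l')): offset=1, physical=[l,B,C,e,g,F], logical=[B,C,e,g,F,l]
After op 9 (rotate(+2)): offset=3, physical=[l,B,C,e,g,F], logical=[e,g,F,l,B,C]
After op 10 (rotate(+3)): offset=0, physical=[l,B,C,e,g,F], logical=[l,B,C,e,g,F]

Answer: C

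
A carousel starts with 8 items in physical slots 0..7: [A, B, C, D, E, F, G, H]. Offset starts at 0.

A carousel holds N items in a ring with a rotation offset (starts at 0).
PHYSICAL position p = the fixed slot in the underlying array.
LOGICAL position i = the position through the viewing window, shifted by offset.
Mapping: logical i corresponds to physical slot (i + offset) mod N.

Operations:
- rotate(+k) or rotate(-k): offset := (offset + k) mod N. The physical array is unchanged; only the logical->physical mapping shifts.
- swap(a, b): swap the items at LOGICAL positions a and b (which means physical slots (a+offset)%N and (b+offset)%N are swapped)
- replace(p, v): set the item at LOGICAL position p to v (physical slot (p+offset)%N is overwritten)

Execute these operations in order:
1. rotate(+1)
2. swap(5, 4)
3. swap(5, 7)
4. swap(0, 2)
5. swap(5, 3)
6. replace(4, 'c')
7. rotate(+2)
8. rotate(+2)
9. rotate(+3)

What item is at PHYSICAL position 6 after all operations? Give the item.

Answer: E

Derivation:
After op 1 (rotate(+1)): offset=1, physical=[A,B,C,D,E,F,G,H], logical=[B,C,D,E,F,G,H,A]
After op 2 (swap(5, 4)): offset=1, physical=[A,B,C,D,E,G,F,H], logical=[B,C,D,E,G,F,H,A]
After op 3 (swap(5, 7)): offset=1, physical=[F,B,C,D,E,G,A,H], logical=[B,C,D,E,G,A,H,F]
After op 4 (swap(0, 2)): offset=1, physical=[F,D,C,B,E,G,A,H], logical=[D,C,B,E,G,A,H,F]
After op 5 (swap(5, 3)): offset=1, physical=[F,D,C,B,A,G,E,H], logical=[D,C,B,A,G,E,H,F]
After op 6 (replace(4, 'c')): offset=1, physical=[F,D,C,B,A,c,E,H], logical=[D,C,B,A,c,E,H,F]
After op 7 (rotate(+2)): offset=3, physical=[F,D,C,B,A,c,E,H], logical=[B,A,c,E,H,F,D,C]
After op 8 (rotate(+2)): offset=5, physical=[F,D,C,B,A,c,E,H], logical=[c,E,H,F,D,C,B,A]
After op 9 (rotate(+3)): offset=0, physical=[F,D,C,B,A,c,E,H], logical=[F,D,C,B,A,c,E,H]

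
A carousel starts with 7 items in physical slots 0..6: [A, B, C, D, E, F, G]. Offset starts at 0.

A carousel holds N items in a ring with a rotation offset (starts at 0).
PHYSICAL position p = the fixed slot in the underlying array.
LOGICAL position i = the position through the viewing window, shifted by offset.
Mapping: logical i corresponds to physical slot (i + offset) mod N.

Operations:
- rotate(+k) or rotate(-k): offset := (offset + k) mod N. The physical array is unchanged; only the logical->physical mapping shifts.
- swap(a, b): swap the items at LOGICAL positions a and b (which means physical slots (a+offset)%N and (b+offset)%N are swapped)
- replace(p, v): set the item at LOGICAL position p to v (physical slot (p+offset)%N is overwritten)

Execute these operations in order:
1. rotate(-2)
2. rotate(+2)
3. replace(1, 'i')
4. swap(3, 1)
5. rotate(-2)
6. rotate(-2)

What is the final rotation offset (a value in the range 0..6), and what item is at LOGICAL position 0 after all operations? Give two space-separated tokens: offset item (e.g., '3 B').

Answer: 3 i

Derivation:
After op 1 (rotate(-2)): offset=5, physical=[A,B,C,D,E,F,G], logical=[F,G,A,B,C,D,E]
After op 2 (rotate(+2)): offset=0, physical=[A,B,C,D,E,F,G], logical=[A,B,C,D,E,F,G]
After op 3 (replace(1, 'i')): offset=0, physical=[A,i,C,D,E,F,G], logical=[A,i,C,D,E,F,G]
After op 4 (swap(3, 1)): offset=0, physical=[A,D,C,i,E,F,G], logical=[A,D,C,i,E,F,G]
After op 5 (rotate(-2)): offset=5, physical=[A,D,C,i,E,F,G], logical=[F,G,A,D,C,i,E]
After op 6 (rotate(-2)): offset=3, physical=[A,D,C,i,E,F,G], logical=[i,E,F,G,A,D,C]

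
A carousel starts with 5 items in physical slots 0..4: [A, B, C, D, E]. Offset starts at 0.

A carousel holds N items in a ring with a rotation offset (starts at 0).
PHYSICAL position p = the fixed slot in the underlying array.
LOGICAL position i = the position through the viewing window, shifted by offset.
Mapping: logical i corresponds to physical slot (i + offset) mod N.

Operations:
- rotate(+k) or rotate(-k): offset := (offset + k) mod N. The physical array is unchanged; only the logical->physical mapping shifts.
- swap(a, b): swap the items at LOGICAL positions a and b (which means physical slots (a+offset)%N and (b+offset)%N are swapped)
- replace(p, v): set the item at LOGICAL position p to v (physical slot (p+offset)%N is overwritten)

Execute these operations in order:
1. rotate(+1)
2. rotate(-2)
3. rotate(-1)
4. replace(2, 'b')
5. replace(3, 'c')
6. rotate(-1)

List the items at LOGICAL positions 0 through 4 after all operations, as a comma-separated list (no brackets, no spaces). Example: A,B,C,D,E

Answer: C,D,E,b,c

Derivation:
After op 1 (rotate(+1)): offset=1, physical=[A,B,C,D,E], logical=[B,C,D,E,A]
After op 2 (rotate(-2)): offset=4, physical=[A,B,C,D,E], logical=[E,A,B,C,D]
After op 3 (rotate(-1)): offset=3, physical=[A,B,C,D,E], logical=[D,E,A,B,C]
After op 4 (replace(2, 'b')): offset=3, physical=[b,B,C,D,E], logical=[D,E,b,B,C]
After op 5 (replace(3, 'c')): offset=3, physical=[b,c,C,D,E], logical=[D,E,b,c,C]
After op 6 (rotate(-1)): offset=2, physical=[b,c,C,D,E], logical=[C,D,E,b,c]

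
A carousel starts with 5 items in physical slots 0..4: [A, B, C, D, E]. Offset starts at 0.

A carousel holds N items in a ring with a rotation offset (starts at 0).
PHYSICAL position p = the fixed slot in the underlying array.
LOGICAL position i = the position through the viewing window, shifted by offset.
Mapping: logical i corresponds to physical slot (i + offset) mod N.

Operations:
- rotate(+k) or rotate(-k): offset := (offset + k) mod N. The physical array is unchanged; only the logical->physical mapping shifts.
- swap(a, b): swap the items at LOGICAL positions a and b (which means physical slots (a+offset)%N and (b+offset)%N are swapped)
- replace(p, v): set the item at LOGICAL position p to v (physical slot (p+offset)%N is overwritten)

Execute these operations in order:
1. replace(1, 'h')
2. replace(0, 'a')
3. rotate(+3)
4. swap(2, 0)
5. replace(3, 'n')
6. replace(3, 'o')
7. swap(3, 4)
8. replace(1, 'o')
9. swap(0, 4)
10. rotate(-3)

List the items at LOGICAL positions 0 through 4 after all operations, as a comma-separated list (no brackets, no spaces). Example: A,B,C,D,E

Answer: D,C,a,o,o

Derivation:
After op 1 (replace(1, 'h')): offset=0, physical=[A,h,C,D,E], logical=[A,h,C,D,E]
After op 2 (replace(0, 'a')): offset=0, physical=[a,h,C,D,E], logical=[a,h,C,D,E]
After op 3 (rotate(+3)): offset=3, physical=[a,h,C,D,E], logical=[D,E,a,h,C]
After op 4 (swap(2, 0)): offset=3, physical=[D,h,C,a,E], logical=[a,E,D,h,C]
After op 5 (replace(3, 'n')): offset=3, physical=[D,n,C,a,E], logical=[a,E,D,n,C]
After op 6 (replace(3, 'o')): offset=3, physical=[D,o,C,a,E], logical=[a,E,D,o,C]
After op 7 (swap(3, 4)): offset=3, physical=[D,C,o,a,E], logical=[a,E,D,C,o]
After op 8 (replace(1, 'o')): offset=3, physical=[D,C,o,a,o], logical=[a,o,D,C,o]
After op 9 (swap(0, 4)): offset=3, physical=[D,C,a,o,o], logical=[o,o,D,C,a]
After op 10 (rotate(-3)): offset=0, physical=[D,C,a,o,o], logical=[D,C,a,o,o]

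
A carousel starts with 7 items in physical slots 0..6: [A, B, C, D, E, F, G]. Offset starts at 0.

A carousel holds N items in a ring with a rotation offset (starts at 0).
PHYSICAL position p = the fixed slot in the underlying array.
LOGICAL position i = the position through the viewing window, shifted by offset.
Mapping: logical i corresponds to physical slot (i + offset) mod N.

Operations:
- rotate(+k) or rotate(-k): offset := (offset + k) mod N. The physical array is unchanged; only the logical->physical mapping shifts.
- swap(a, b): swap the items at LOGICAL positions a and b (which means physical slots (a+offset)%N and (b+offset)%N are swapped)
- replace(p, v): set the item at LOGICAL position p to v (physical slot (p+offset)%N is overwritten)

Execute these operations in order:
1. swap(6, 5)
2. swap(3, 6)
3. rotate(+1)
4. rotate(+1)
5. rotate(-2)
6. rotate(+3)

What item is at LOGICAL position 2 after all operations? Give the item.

Answer: G

Derivation:
After op 1 (swap(6, 5)): offset=0, physical=[A,B,C,D,E,G,F], logical=[A,B,C,D,E,G,F]
After op 2 (swap(3, 6)): offset=0, physical=[A,B,C,F,E,G,D], logical=[A,B,C,F,E,G,D]
After op 3 (rotate(+1)): offset=1, physical=[A,B,C,F,E,G,D], logical=[B,C,F,E,G,D,A]
After op 4 (rotate(+1)): offset=2, physical=[A,B,C,F,E,G,D], logical=[C,F,E,G,D,A,B]
After op 5 (rotate(-2)): offset=0, physical=[A,B,C,F,E,G,D], logical=[A,B,C,F,E,G,D]
After op 6 (rotate(+3)): offset=3, physical=[A,B,C,F,E,G,D], logical=[F,E,G,D,A,B,C]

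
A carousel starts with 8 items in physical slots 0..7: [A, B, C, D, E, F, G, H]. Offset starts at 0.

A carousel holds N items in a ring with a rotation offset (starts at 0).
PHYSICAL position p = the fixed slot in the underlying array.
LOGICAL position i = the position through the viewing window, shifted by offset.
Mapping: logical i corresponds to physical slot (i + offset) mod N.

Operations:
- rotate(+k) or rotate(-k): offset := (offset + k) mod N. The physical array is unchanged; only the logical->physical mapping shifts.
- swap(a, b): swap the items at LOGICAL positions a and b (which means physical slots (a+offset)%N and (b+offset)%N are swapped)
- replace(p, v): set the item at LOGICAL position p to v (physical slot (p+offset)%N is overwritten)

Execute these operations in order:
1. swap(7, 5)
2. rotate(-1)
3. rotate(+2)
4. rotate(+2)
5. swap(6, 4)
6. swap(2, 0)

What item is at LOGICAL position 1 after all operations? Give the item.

After op 1 (swap(7, 5)): offset=0, physical=[A,B,C,D,E,H,G,F], logical=[A,B,C,D,E,H,G,F]
After op 2 (rotate(-1)): offset=7, physical=[A,B,C,D,E,H,G,F], logical=[F,A,B,C,D,E,H,G]
After op 3 (rotate(+2)): offset=1, physical=[A,B,C,D,E,H,G,F], logical=[B,C,D,E,H,G,F,A]
After op 4 (rotate(+2)): offset=3, physical=[A,B,C,D,E,H,G,F], logical=[D,E,H,G,F,A,B,C]
After op 5 (swap(6, 4)): offset=3, physical=[A,F,C,D,E,H,G,B], logical=[D,E,H,G,B,A,F,C]
After op 6 (swap(2, 0)): offset=3, physical=[A,F,C,H,E,D,G,B], logical=[H,E,D,G,B,A,F,C]

Answer: E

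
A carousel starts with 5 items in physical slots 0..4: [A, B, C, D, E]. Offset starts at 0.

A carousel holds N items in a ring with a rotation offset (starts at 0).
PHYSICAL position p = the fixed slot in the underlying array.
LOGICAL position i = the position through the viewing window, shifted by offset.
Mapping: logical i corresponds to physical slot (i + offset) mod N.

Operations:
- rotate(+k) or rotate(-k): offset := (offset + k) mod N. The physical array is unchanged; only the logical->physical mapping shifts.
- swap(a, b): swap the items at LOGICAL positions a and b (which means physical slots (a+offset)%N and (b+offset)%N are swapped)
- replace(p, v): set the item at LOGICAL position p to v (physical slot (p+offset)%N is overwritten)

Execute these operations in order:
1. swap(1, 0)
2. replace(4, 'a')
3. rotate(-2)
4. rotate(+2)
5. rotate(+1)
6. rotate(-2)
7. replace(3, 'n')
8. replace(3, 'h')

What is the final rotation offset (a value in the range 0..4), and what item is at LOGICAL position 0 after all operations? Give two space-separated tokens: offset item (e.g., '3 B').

Answer: 4 a

Derivation:
After op 1 (swap(1, 0)): offset=0, physical=[B,A,C,D,E], logical=[B,A,C,D,E]
After op 2 (replace(4, 'a')): offset=0, physical=[B,A,C,D,a], logical=[B,A,C,D,a]
After op 3 (rotate(-2)): offset=3, physical=[B,A,C,D,a], logical=[D,a,B,A,C]
After op 4 (rotate(+2)): offset=0, physical=[B,A,C,D,a], logical=[B,A,C,D,a]
After op 5 (rotate(+1)): offset=1, physical=[B,A,C,D,a], logical=[A,C,D,a,B]
After op 6 (rotate(-2)): offset=4, physical=[B,A,C,D,a], logical=[a,B,A,C,D]
After op 7 (replace(3, 'n')): offset=4, physical=[B,A,n,D,a], logical=[a,B,A,n,D]
After op 8 (replace(3, 'h')): offset=4, physical=[B,A,h,D,a], logical=[a,B,A,h,D]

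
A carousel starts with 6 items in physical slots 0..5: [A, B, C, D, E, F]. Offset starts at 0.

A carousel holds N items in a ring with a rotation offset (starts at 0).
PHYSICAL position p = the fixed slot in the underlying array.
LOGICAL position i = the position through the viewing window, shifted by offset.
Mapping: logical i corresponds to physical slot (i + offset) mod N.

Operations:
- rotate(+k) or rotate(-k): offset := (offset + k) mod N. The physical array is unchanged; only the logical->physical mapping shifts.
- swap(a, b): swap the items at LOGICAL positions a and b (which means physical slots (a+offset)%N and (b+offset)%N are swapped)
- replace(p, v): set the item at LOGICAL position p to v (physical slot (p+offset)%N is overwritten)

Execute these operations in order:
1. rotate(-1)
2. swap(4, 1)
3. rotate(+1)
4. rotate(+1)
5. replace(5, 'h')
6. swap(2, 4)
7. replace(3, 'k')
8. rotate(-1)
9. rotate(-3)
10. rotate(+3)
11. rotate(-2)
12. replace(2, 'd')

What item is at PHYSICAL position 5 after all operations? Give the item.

After op 1 (rotate(-1)): offset=5, physical=[A,B,C,D,E,F], logical=[F,A,B,C,D,E]
After op 2 (swap(4, 1)): offset=5, physical=[D,B,C,A,E,F], logical=[F,D,B,C,A,E]
After op 3 (rotate(+1)): offset=0, physical=[D,B,C,A,E,F], logical=[D,B,C,A,E,F]
After op 4 (rotate(+1)): offset=1, physical=[D,B,C,A,E,F], logical=[B,C,A,E,F,D]
After op 5 (replace(5, 'h')): offset=1, physical=[h,B,C,A,E,F], logical=[B,C,A,E,F,h]
After op 6 (swap(2, 4)): offset=1, physical=[h,B,C,F,E,A], logical=[B,C,F,E,A,h]
After op 7 (replace(3, 'k')): offset=1, physical=[h,B,C,F,k,A], logical=[B,C,F,k,A,h]
After op 8 (rotate(-1)): offset=0, physical=[h,B,C,F,k,A], logical=[h,B,C,F,k,A]
After op 9 (rotate(-3)): offset=3, physical=[h,B,C,F,k,A], logical=[F,k,A,h,B,C]
After op 10 (rotate(+3)): offset=0, physical=[h,B,C,F,k,A], logical=[h,B,C,F,k,A]
After op 11 (rotate(-2)): offset=4, physical=[h,B,C,F,k,A], logical=[k,A,h,B,C,F]
After op 12 (replace(2, 'd')): offset=4, physical=[d,B,C,F,k,A], logical=[k,A,d,B,C,F]

Answer: A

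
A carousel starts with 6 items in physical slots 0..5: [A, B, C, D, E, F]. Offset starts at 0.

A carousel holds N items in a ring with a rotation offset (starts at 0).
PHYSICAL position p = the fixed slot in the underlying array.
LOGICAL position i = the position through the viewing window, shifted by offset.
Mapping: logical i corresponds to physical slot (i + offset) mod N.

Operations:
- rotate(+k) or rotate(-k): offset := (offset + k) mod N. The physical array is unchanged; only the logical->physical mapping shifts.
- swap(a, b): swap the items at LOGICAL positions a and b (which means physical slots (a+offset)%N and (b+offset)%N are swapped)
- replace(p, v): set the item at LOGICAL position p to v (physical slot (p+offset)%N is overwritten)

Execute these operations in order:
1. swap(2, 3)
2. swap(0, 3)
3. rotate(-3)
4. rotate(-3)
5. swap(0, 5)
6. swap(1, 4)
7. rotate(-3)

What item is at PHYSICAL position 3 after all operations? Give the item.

After op 1 (swap(2, 3)): offset=0, physical=[A,B,D,C,E,F], logical=[A,B,D,C,E,F]
After op 2 (swap(0, 3)): offset=0, physical=[C,B,D,A,E,F], logical=[C,B,D,A,E,F]
After op 3 (rotate(-3)): offset=3, physical=[C,B,D,A,E,F], logical=[A,E,F,C,B,D]
After op 4 (rotate(-3)): offset=0, physical=[C,B,D,A,E,F], logical=[C,B,D,A,E,F]
After op 5 (swap(0, 5)): offset=0, physical=[F,B,D,A,E,C], logical=[F,B,D,A,E,C]
After op 6 (swap(1, 4)): offset=0, physical=[F,E,D,A,B,C], logical=[F,E,D,A,B,C]
After op 7 (rotate(-3)): offset=3, physical=[F,E,D,A,B,C], logical=[A,B,C,F,E,D]

Answer: A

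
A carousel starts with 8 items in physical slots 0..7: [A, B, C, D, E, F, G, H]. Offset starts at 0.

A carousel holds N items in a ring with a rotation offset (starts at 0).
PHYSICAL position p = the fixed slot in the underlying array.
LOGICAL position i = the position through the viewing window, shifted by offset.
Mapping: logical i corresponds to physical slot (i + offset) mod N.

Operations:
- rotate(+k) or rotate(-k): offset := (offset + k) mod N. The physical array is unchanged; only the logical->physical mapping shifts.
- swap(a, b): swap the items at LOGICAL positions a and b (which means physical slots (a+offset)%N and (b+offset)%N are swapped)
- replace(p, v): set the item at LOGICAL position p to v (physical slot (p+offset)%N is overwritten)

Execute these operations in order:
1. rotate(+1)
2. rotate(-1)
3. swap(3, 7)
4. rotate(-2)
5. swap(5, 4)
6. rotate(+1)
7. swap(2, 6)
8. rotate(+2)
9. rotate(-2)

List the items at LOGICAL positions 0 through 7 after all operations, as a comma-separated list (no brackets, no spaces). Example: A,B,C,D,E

After op 1 (rotate(+1)): offset=1, physical=[A,B,C,D,E,F,G,H], logical=[B,C,D,E,F,G,H,A]
After op 2 (rotate(-1)): offset=0, physical=[A,B,C,D,E,F,G,H], logical=[A,B,C,D,E,F,G,H]
After op 3 (swap(3, 7)): offset=0, physical=[A,B,C,H,E,F,G,D], logical=[A,B,C,H,E,F,G,D]
After op 4 (rotate(-2)): offset=6, physical=[A,B,C,H,E,F,G,D], logical=[G,D,A,B,C,H,E,F]
After op 5 (swap(5, 4)): offset=6, physical=[A,B,H,C,E,F,G,D], logical=[G,D,A,B,H,C,E,F]
After op 6 (rotate(+1)): offset=7, physical=[A,B,H,C,E,F,G,D], logical=[D,A,B,H,C,E,F,G]
After op 7 (swap(2, 6)): offset=7, physical=[A,F,H,C,E,B,G,D], logical=[D,A,F,H,C,E,B,G]
After op 8 (rotate(+2)): offset=1, physical=[A,F,H,C,E,B,G,D], logical=[F,H,C,E,B,G,D,A]
After op 9 (rotate(-2)): offset=7, physical=[A,F,H,C,E,B,G,D], logical=[D,A,F,H,C,E,B,G]

Answer: D,A,F,H,C,E,B,G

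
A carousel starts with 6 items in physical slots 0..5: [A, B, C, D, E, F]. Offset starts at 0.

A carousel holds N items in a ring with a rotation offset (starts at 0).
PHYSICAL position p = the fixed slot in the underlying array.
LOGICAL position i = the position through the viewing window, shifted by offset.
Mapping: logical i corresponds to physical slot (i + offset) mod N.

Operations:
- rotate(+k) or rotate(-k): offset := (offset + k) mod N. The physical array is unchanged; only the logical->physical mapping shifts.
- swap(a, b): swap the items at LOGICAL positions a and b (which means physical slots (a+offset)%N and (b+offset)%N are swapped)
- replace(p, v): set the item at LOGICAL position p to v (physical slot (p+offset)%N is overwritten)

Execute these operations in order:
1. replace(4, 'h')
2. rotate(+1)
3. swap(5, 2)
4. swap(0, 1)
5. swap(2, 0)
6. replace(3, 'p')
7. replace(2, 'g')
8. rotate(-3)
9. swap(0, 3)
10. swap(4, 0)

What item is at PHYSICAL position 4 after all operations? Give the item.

After op 1 (replace(4, 'h')): offset=0, physical=[A,B,C,D,h,F], logical=[A,B,C,D,h,F]
After op 2 (rotate(+1)): offset=1, physical=[A,B,C,D,h,F], logical=[B,C,D,h,F,A]
After op 3 (swap(5, 2)): offset=1, physical=[D,B,C,A,h,F], logical=[B,C,A,h,F,D]
After op 4 (swap(0, 1)): offset=1, physical=[D,C,B,A,h,F], logical=[C,B,A,h,F,D]
After op 5 (swap(2, 0)): offset=1, physical=[D,A,B,C,h,F], logical=[A,B,C,h,F,D]
After op 6 (replace(3, 'p')): offset=1, physical=[D,A,B,C,p,F], logical=[A,B,C,p,F,D]
After op 7 (replace(2, 'g')): offset=1, physical=[D,A,B,g,p,F], logical=[A,B,g,p,F,D]
After op 8 (rotate(-3)): offset=4, physical=[D,A,B,g,p,F], logical=[p,F,D,A,B,g]
After op 9 (swap(0, 3)): offset=4, physical=[D,p,B,g,A,F], logical=[A,F,D,p,B,g]
After op 10 (swap(4, 0)): offset=4, physical=[D,p,A,g,B,F], logical=[B,F,D,p,A,g]

Answer: B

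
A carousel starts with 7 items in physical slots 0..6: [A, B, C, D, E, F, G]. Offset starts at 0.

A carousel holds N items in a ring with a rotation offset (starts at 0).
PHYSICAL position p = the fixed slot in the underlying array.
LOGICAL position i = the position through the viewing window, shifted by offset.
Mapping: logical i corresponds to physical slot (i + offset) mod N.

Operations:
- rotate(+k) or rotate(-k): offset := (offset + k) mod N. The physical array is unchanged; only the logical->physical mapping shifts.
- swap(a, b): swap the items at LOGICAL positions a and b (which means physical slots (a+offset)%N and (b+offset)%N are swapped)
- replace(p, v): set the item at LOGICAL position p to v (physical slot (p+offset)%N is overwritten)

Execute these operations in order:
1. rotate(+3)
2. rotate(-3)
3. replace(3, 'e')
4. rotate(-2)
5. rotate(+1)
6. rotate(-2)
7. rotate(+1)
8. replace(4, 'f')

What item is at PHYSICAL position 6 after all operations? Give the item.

Answer: G

Derivation:
After op 1 (rotate(+3)): offset=3, physical=[A,B,C,D,E,F,G], logical=[D,E,F,G,A,B,C]
After op 2 (rotate(-3)): offset=0, physical=[A,B,C,D,E,F,G], logical=[A,B,C,D,E,F,G]
After op 3 (replace(3, 'e')): offset=0, physical=[A,B,C,e,E,F,G], logical=[A,B,C,e,E,F,G]
After op 4 (rotate(-2)): offset=5, physical=[A,B,C,e,E,F,G], logical=[F,G,A,B,C,e,E]
After op 5 (rotate(+1)): offset=6, physical=[A,B,C,e,E,F,G], logical=[G,A,B,C,e,E,F]
After op 6 (rotate(-2)): offset=4, physical=[A,B,C,e,E,F,G], logical=[E,F,G,A,B,C,e]
After op 7 (rotate(+1)): offset=5, physical=[A,B,C,e,E,F,G], logical=[F,G,A,B,C,e,E]
After op 8 (replace(4, 'f')): offset=5, physical=[A,B,f,e,E,F,G], logical=[F,G,A,B,f,e,E]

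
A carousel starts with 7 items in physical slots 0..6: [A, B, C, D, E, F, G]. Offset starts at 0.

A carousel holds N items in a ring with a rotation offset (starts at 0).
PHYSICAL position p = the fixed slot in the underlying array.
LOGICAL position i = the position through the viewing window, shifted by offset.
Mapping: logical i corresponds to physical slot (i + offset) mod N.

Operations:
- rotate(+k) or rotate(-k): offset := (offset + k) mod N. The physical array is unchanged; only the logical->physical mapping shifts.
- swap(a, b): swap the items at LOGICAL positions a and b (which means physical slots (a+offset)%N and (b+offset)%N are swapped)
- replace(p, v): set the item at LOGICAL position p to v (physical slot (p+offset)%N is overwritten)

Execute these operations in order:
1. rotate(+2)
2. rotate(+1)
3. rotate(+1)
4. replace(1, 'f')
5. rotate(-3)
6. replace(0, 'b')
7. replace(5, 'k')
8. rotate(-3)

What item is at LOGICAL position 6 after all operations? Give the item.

After op 1 (rotate(+2)): offset=2, physical=[A,B,C,D,E,F,G], logical=[C,D,E,F,G,A,B]
After op 2 (rotate(+1)): offset=3, physical=[A,B,C,D,E,F,G], logical=[D,E,F,G,A,B,C]
After op 3 (rotate(+1)): offset=4, physical=[A,B,C,D,E,F,G], logical=[E,F,G,A,B,C,D]
After op 4 (replace(1, 'f')): offset=4, physical=[A,B,C,D,E,f,G], logical=[E,f,G,A,B,C,D]
After op 5 (rotate(-3)): offset=1, physical=[A,B,C,D,E,f,G], logical=[B,C,D,E,f,G,A]
After op 6 (replace(0, 'b')): offset=1, physical=[A,b,C,D,E,f,G], logical=[b,C,D,E,f,G,A]
After op 7 (replace(5, 'k')): offset=1, physical=[A,b,C,D,E,f,k], logical=[b,C,D,E,f,k,A]
After op 8 (rotate(-3)): offset=5, physical=[A,b,C,D,E,f,k], logical=[f,k,A,b,C,D,E]

Answer: E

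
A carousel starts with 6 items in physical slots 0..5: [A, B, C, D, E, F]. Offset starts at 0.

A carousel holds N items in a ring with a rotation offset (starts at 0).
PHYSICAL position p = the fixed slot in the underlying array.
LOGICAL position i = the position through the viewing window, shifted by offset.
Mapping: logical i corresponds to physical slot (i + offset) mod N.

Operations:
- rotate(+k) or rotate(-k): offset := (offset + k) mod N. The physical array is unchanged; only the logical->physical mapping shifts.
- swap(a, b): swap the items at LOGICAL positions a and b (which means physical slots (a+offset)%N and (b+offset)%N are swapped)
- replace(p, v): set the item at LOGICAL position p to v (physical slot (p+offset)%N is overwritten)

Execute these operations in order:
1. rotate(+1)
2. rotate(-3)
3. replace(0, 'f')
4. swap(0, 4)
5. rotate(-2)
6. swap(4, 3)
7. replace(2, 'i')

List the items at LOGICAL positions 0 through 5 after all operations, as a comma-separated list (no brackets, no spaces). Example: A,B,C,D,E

Answer: f,D,i,A,F,B

Derivation:
After op 1 (rotate(+1)): offset=1, physical=[A,B,C,D,E,F], logical=[B,C,D,E,F,A]
After op 2 (rotate(-3)): offset=4, physical=[A,B,C,D,E,F], logical=[E,F,A,B,C,D]
After op 3 (replace(0, 'f')): offset=4, physical=[A,B,C,D,f,F], logical=[f,F,A,B,C,D]
After op 4 (swap(0, 4)): offset=4, physical=[A,B,f,D,C,F], logical=[C,F,A,B,f,D]
After op 5 (rotate(-2)): offset=2, physical=[A,B,f,D,C,F], logical=[f,D,C,F,A,B]
After op 6 (swap(4, 3)): offset=2, physical=[F,B,f,D,C,A], logical=[f,D,C,A,F,B]
After op 7 (replace(2, 'i')): offset=2, physical=[F,B,f,D,i,A], logical=[f,D,i,A,F,B]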